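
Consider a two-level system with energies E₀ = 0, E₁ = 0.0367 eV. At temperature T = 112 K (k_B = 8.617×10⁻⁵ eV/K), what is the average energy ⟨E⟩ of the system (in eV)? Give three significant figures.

k_BT = 8.617×10⁻⁵ × 112 K = 0.0096510 eV.
Eᵢ/kT = 0, 3.8027.
Z = Σ e^(−Eᵢ/kT) = e^(−0) + e^(−3.8027) = 1.0000 + 0.022310 = 1.0223.
⟨E⟩ = Σ Eᵢ e^(−Eᵢ/kT) / Z = (0·1.0000 + 0.0367·0.022310) / 1.0223 = 0.000801 eV.

0.000801 eV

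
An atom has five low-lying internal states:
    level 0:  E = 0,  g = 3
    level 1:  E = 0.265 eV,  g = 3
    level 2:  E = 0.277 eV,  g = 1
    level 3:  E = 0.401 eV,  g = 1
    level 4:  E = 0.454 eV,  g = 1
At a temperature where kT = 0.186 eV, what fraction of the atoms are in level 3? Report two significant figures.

0.028

Eᵢ/kT = 0, 1.425, 1.489, 2.156, 2.441.
Z = Σ gᵢe^(−Eᵢ/kT) = 3·e^(−0) + 3·e^(−1.425) + 1·e^(−1.489) + 1·e^(−2.156) + 1·e^(−2.441) = 3.000 + 0.7215 + 0.2256 + 0.1158 + 0.08707 = 4.150.
P₃ = g₃ e^(−E₃/kT) / Z = 0.1158/4.150 = 0.028.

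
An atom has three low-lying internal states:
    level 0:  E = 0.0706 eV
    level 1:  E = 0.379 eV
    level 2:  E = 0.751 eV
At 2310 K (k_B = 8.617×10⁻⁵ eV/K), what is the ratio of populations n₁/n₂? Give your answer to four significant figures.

6.481

k_BT = 8.617×10⁻⁵ × 2310 K = 0.199053 eV.
n₁/n₂ = exp[−(E₁−E₂)/kT] = exp(−(-0.372 eV)/(0.199053 eV)) = exp(1.86885) = 6.481.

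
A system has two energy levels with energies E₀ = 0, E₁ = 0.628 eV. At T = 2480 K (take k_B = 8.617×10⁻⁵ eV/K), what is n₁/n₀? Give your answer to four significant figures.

0.05294

k_BT = 8.617×10⁻⁵ × 2480 K = 0.213702 eV.
n₁/n₀ = exp[−(E₁−E₀)/kT] = exp(−(0.628 eV)/(0.213702 eV)) = exp(-2.93867) = 0.05294.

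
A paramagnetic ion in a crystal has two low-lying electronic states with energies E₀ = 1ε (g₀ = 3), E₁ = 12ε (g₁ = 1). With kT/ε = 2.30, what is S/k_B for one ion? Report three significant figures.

Eᵢ/kT = 0.43478, 5.2174.
Z = Σ gᵢe^(−Eᵢ/kT) = 3·e^(−0.43478) + 1·e^(−5.2174) = 1.9422 + 0.0054214 = 1.9476.
⟨E⟩ = Σ EᵢPᵢ = 1.0306 ε.
S/k_B = ln Z + ⟨E⟩/kT = ln(1.9476) + 1.0306/2.30 = 0.66660 + 0.44809 = 1.11.

1.11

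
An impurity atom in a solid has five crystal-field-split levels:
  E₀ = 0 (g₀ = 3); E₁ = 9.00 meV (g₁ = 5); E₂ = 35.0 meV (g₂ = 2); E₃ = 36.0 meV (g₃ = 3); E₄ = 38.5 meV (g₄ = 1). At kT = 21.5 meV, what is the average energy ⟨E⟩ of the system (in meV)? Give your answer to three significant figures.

Eᵢ/kT = 0, 0.41860, 1.6279, 1.6744, 1.7907.
Z = Σ gᵢe^(−Eᵢ/kT) = 3·e^(−0) + 5·e^(−0.41860) + 2·e^(−1.6279) + 3·e^(−1.6744) + 1·e^(−1.7907) = 3.0000 + 3.2898 + 0.39268 + 0.56226 + 0.16684 = 7.4116.
⟨E⟩ = Σ Eᵢ gᵢe^(−Eᵢ/kT) / Z = (0·3.0000 + 9.00·3.2898 + 35.0·0.39268 + 36.0·0.56226 + 38.5·0.16684) / 7.4116 = 9.45 meV.

9.45 meV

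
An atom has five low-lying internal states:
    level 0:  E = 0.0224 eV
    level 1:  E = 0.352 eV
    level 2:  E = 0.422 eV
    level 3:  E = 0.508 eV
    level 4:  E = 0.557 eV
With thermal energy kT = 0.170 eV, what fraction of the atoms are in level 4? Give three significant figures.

0.0322

Eᵢ/kT = 0.13176, 2.0706, 2.4824, 2.9882, 3.2765.
Z = Σ e^(−Eᵢ/kT) = e^(−0.13176) + e^(−2.0706) + e^(−2.4824) + e^(−2.9882) + e^(−3.2765) = 0.87655 + 0.12611 + 0.083542 + 0.050378 + 0.037760 = 1.1743.
P₄ = e^(−E₄/kT) / Z = 0.037760/1.1743 = 0.0322.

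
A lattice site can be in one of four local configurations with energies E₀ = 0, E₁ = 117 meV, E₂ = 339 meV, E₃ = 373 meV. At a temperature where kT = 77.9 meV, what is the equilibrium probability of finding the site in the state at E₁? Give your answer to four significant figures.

Eᵢ/kT = 0, 1.50193, 4.35173, 4.78819.
Z = Σ e^(−Eᵢ/kT) = e^(−0) + e^(−1.50193) + e^(−4.35173) + e^(−4.78819) = 1.00000 + 0.222700 + 0.0128845 + 0.00832752 = 1.24391.
P₁ = e^(−E₁/kT) / Z = 0.222700/1.24391 = 0.1790.

0.1790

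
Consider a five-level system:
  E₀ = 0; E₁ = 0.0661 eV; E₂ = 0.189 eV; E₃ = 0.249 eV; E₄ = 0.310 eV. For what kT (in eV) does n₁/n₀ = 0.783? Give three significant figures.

0.270 eV

n₁/n₀ = exp[−(E₁−E₀)/kT] = 0.783.
⇒ (E₁−E₀)/kT = ln(1/0.783) = ln(1.2771) = 0.24459.
kT = 0.0661 eV / 0.24459 = 0.270 eV.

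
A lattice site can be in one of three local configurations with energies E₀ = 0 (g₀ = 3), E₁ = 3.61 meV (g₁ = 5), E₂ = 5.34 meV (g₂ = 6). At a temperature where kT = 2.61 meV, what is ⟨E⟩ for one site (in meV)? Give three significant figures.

1.72 meV

Eᵢ/kT = 0, 1.3831, 2.0460.
Z = Σ gᵢe^(−Eᵢ/kT) = 3·e^(−0) + 5·e^(−1.3831) + 6·e^(−2.0460) = 3.0000 + 1.2540 + 0.77551 = 5.0295.
⟨E⟩ = Σ Eᵢ gᵢe^(−Eᵢ/kT) / Z = (0·3.0000 + 3.61·1.2540 + 5.34·0.77551) / 5.0295 = 1.72 meV.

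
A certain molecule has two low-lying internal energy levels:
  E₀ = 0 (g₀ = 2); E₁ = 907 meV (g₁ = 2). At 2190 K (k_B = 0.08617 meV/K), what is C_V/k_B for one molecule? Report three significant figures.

0.186

k_BT = 0.08617 × 2190 K = 188.71 meV.
Eᵢ/kT = 0, 4.8063.
Z = Σ gᵢe^(−Eᵢ/kT) = 2·e^(−0) + 2·e^(−4.8063) = 2.0000 + 0.016356 = 2.0164.
⟨E⟩ = 7.3571 meV, ⟨E²⟩ = 6672.9 meV².
C_V/k_B = (⟨E²⟩ − ⟨E⟩²)/(kT)² = (6672.9 − 54.127)/35611 = 0.186.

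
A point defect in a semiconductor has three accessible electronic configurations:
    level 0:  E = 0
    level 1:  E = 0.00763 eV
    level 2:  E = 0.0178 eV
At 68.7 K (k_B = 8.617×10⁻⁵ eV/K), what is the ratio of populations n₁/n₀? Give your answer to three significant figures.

0.276

k_BT = 8.617×10⁻⁵ × 68.7 K = 0.0059199 eV.
n₁/n₀ = exp[−(E₁−E₀)/kT] = exp(−(0.00763 eV)/(0.0059199 eV)) = exp(-1.2889) = 0.276.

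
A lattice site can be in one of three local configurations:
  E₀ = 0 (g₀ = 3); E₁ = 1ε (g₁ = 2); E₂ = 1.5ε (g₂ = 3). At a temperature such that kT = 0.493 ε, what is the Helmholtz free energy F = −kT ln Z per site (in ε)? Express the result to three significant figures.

-0.604 ε

Eᵢ/kT = 0, 2.0284, 3.0426.
Z = Σ gᵢe^(−Eᵢ/kT) = 3·e^(−0) + 2·e^(−2.0284) + 3·e^(−3.0426) = 3.0000 + 0.26309 + 0.14313 = 3.4062.
F = −kT ln Z = −0.493 × ln(3.4062) = −0.493 × 1.2256 = -0.604 ε.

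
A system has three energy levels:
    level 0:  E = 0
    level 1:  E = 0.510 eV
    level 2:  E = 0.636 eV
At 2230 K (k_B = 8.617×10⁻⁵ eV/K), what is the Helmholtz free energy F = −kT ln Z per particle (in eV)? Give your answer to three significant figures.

k_BT = 8.617×10⁻⁵ × 2230 K = 0.19216 eV.
Eᵢ/kT = 0, 2.6540, 3.3097.
Z = Σ e^(−Eᵢ/kT) = e^(−0) + e^(−2.6540) + e^(−3.3097) = 1.0000 + 0.070369 + 0.036527 = 1.1069.
F = −kT ln Z = −0.19216 × ln(1.1069) = −0.19216 × 0.10156 = -0.0195 eV.

-0.0195 eV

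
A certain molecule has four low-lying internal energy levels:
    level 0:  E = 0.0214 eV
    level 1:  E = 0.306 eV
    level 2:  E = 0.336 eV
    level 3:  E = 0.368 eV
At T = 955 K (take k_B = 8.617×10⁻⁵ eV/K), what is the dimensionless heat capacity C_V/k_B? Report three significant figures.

k_BT = 8.617×10⁻⁵ × 955 K = 0.082292 eV.
Eᵢ/kT = 0.26005, 3.7185, 4.0830, 4.4719.
Z = Σ e^(−Eᵢ/kT) = e^(−0.26005) + e^(−3.7185) + e^(−4.0830) + e^(−4.4719) = 0.77101 + 0.024270 + 0.016857 + 0.011426 = 0.82356.
⟨E⟩ = 0.041035 eV, ⟨E²⟩ = 0.0073778 eV².
C_V/k_B = (⟨E²⟩ − ⟨E⟩²)/(kT)² = (0.0073778 − 0.0016839)/0.0067720 = 0.841.

0.841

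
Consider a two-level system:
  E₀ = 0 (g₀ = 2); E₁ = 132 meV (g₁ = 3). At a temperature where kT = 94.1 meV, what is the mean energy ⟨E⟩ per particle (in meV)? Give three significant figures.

Eᵢ/kT = 0, 1.4028.
Z = Σ gᵢe^(−Eᵢ/kT) = 2·e^(−0) + 3·e^(−1.4028) = 2.0000 + 0.73772 = 2.7377.
⟨E⟩ = Σ Eᵢ gᵢe^(−Eᵢ/kT) / Z = (0·2.0000 + 132·0.73772) / 2.7377 = 35.6 meV.

35.6 meV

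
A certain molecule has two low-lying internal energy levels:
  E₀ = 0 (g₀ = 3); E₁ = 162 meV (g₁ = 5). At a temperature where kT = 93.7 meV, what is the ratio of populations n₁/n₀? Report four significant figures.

0.2958

n₁/n₀ = (g₁/g₀) exp[−(E₁−E₀)/kT] = (5/3) × exp(−(162 meV)/(93.7 meV)) = (5/3) × exp(-1.72892) = 0.2958.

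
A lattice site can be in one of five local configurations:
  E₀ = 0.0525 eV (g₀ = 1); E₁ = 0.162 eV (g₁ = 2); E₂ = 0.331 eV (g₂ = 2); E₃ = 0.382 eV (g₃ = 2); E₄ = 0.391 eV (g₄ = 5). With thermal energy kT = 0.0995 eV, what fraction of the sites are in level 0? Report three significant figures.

0.493

Eᵢ/kT = 0.52764, 1.6281, 3.3266, 3.8392, 3.9296.
Z = Σ gᵢe^(−Eᵢ/kT) = 1·e^(−0.52764) + 2·e^(−1.6281) + 2·e^(−3.3266) + 2·e^(−3.8392) + 5·e^(−3.9296) = 0.59000 + 0.39260 + 0.071830 + 0.043022 + 0.098258 = 1.1957.
P₀ = g₀ e^(−E₀/kT) / Z = 0.59000/1.1957 = 0.493.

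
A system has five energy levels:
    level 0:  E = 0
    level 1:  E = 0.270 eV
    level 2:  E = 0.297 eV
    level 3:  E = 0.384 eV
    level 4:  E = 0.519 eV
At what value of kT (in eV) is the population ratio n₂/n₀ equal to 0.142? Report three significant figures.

n₂/n₀ = exp[−(E₂−E₀)/kT] = 0.142.
⇒ (E₂−E₀)/kT = ln(1/0.142) = ln(7.0423) = 1.9519.
kT = 0.297 eV / 1.9519 = 0.152 eV.

0.152 eV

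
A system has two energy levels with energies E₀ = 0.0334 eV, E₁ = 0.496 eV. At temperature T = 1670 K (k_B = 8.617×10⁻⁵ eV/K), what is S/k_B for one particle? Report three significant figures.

0.164

k_BT = 8.617×10⁻⁵ × 1670 K = 0.14390 eV.
Eᵢ/kT = 0.23211, 3.4468.
Z = Σ e^(−Eᵢ/kT) = e^(−0.23211) + e^(−3.4468) = 0.79286 + 0.031847 = 0.82471.
⟨E⟩ = Σ EᵢPᵢ = 0.051264 eV.
S/k_B = ln Z + ⟨E⟩/kT = ln(0.82471) + 0.051264/0.14390 = -0.19272 + 0.35625 = 0.164.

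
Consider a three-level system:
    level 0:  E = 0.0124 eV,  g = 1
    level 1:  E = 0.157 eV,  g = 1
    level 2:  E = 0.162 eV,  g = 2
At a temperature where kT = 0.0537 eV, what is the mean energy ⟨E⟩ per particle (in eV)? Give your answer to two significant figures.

Eᵢ/kT = 0.2309, 2.924, 3.017.
Z = Σ gᵢe^(−Eᵢ/kT) = 1·e^(−0.2309) + 1·e^(−2.924) + 2·e^(−3.017) = 0.7938 + 0.05372 + 0.09790 = 0.9454.
⟨E⟩ = Σ Eᵢ gᵢe^(−Eᵢ/kT) / Z = (0.0124·0.7938 + 0.157·0.05372 + 0.162·0.09790) / 0.9454 = 0.036 eV.

0.036 eV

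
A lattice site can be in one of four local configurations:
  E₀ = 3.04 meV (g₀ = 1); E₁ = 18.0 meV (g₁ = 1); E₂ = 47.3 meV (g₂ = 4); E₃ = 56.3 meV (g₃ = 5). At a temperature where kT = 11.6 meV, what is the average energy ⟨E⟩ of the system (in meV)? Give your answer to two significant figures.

Eᵢ/kT = 0.2621, 1.552, 4.078, 4.853.
Z = Σ gᵢe^(−Eᵢ/kT) = 1·e^(−0.2621) + 1·e^(−1.552) + 4·e^(−4.078) + 5·e^(−4.853) = 0.7694 + 0.2118 + 0.06777 + 0.03902 = 1.088.
⟨E⟩ = Σ Eᵢ gᵢe^(−Eᵢ/kT) / Z = (3.04·0.7694 + 18.0·0.2118 + 47.3·0.06777 + 56.3·0.03902) / 1.088 = 11 meV.

11 meV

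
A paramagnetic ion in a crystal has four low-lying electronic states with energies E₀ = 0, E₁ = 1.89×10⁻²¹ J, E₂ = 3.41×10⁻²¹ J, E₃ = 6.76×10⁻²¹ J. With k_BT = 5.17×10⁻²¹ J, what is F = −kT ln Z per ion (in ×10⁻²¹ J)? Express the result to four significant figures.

Eᵢ/kT = 0, 0.365571, 0.659574, 1.30754.
Z = Σ e^(−Eᵢ/kT) = e^(−0) + e^(−0.365571) + e^(−0.659574) + e^(−1.30754) = 1.00000 + 0.693800 + 0.517072 + 0.270485 = 2.48136.
F = −kT ln Z = −5.17 × ln(2.48136) = −5.17 × 0.908807 = -4.699 ×10⁻²¹ J.

-4.699 ×10⁻²¹ J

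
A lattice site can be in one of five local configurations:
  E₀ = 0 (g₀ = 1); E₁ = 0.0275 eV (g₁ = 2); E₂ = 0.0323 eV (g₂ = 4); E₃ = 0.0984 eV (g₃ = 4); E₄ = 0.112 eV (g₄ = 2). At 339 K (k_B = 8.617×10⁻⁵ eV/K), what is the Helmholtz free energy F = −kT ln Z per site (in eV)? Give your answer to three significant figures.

-0.0347 eV

k_BT = 8.617×10⁻⁵ × 339 K = 0.029212 eV.
Eᵢ/kT = 0, 0.94139, 1.1057, 3.3685, 3.8340.
Z = Σ gᵢe^(−Eᵢ/kT) = 1·e^(−0) + 2·e^(−0.94139) + 4·e^(−1.1057) + 4·e^(−3.3685) + 2·e^(−3.8340) = 1.0000 + 0.78017 + 1.3239 + 0.13777 + 0.043246 = 3.2851.
F = −kT ln Z = −0.029212 × ln(3.2851) = −0.029212 × 1.1894 = -0.0347 eV.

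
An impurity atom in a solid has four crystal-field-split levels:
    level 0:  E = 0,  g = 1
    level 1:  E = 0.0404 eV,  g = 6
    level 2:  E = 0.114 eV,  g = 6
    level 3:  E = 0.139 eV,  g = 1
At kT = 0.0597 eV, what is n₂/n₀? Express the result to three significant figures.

0.889

n₂/n₀ = (g₂/g₀) exp[−(E₂−E₀)/kT] = (6/1) × exp(−(0.114 eV)/(0.0597 eV)) = (6/1) × exp(-1.9095) = 0.889.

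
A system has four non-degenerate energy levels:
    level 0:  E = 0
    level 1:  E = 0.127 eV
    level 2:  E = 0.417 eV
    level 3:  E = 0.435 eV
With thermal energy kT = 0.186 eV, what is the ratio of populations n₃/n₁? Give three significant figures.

0.191

n₃/n₁ = exp[−(E₃−E₁)/kT] = exp(−(0.308 eV)/(0.186 eV)) = exp(-1.6559) = 0.191.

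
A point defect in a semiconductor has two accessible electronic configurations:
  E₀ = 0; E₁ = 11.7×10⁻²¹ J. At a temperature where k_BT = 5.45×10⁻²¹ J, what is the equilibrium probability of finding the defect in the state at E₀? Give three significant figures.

Eᵢ/kT = 0, 2.1468.
Z = Σ e^(−Eᵢ/kT) = e^(−0) + e^(−2.1468) = 1.0000 + 0.11686 = 1.1169.
P₀ = e^(−E₀/kT) / Z = 1.0000/1.1169 = 0.895.

0.895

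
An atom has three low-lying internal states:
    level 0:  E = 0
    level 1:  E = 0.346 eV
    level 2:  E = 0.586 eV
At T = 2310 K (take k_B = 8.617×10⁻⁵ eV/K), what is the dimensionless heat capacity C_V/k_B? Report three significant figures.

0.663

k_BT = 8.617×10⁻⁵ × 2310 K = 0.19905 eV.
Eᵢ/kT = 0, 1.7383, 2.9440.
Z = Σ e^(−Eᵢ/kT) = e^(−0) + e^(−1.7383) + e^(−2.9440) = 1.0000 + 0.17582 + 0.052655 = 1.2285.
⟨E⟩ = 0.074635 eV, ⟨E²⟩ = 0.031852 eV².
C_V/k_B = (⟨E²⟩ − ⟨E⟩²)/(kT)² = (0.031852 − 0.0055704)/0.039621 = 0.663.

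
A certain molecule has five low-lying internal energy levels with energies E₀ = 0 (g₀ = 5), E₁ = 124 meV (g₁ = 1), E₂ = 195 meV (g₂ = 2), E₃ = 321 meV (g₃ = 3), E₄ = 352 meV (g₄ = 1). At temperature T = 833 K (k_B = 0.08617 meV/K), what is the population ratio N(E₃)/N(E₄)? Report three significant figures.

4.62

k_BT = 0.08617 × 833 K = 71.780 meV.
n₃/n₄ = (g₃/g₄) exp[−(E₃−E₄)/kT] = (3/1) × exp(−(-31 meV)/(71.780 meV)) = (3/1) × exp(0.43188) = 4.62.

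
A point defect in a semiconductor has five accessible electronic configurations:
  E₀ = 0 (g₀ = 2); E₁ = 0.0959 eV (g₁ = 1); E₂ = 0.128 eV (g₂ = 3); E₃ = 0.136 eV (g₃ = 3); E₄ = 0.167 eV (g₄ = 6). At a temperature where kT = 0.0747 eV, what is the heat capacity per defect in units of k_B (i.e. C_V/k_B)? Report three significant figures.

0.906

Eᵢ/kT = 0, 1.2838, 1.7135, 1.8206, 2.2356.
Z = Σ gᵢe^(−Eᵢ/kT) = 2·e^(−0) + 1·e^(−1.2838) + 3·e^(−1.7135) + 3·e^(−1.8206) + 6·e^(−2.2356) = 2.0000 + 0.27698 + 0.54070 + 0.48579 + 0.64157 = 3.9450.
⟨E⟩ = 0.068183 eV, ⟨E²⟩ = 0.0097045 eV².
C_V/k_B = (⟨E²⟩ − ⟨E⟩²)/(kT)² = (0.0097045 − 0.0046489)/0.0055801 = 0.906.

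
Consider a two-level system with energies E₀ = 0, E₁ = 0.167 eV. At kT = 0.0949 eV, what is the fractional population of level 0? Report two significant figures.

Eᵢ/kT = 0, 1.760.
Z = Σ e^(−Eᵢ/kT) = e^(−0) + e^(−1.760) = 1.000 + 0.1720 = 1.172.
P₀ = e^(−E₀/kT) / Z = 1.000/1.172 = 0.85.

0.85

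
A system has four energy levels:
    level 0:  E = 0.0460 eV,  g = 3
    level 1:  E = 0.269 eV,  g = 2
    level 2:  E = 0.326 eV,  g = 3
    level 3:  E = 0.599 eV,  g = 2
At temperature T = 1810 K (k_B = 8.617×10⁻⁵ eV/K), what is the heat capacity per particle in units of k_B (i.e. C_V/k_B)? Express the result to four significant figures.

k_BT = 8.617×10⁻⁵ × 1810 K = 0.155968 eV.
Eᵢ/kT = 0.294932, 1.72471, 2.09017, 3.84053.
Z = Σ gᵢe^(−Eᵢ/kT) = 3·e^(−0.294932) + 2·e^(−1.72471) + 3·e^(−2.09017) + 2·e^(−3.84053) = 2.23375 + 0.356449 + 0.370998 + 0.0429644 = 3.00416.
⟨E⟩ = 0.114947 eV, ⟨E²⟩ = 0.0284151 eV².
C_V/k_B = (⟨E²⟩ − ⟨E⟩²)/(kT)² = (0.0284151 − 0.0132128)/0.0243260 = 0.6249.

0.6249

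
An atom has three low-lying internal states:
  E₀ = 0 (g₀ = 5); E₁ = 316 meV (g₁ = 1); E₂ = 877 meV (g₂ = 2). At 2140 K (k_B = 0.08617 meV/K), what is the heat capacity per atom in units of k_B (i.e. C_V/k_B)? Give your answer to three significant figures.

k_BT = 0.08617 × 2140 K = 184.40 meV.
Eᵢ/kT = 0, 1.7137, 4.7560.
Z = Σ gᵢe^(−Eᵢ/kT) = 5·e^(−0) + 1·e^(−1.7137) + 2·e^(−4.7560) = 5.0000 + 0.18020 + 0.017200 = 5.1974.
⟨E⟩ = 13.858 meV, ⟨E²⟩ = 6007.4 meV².
C_V/k_B = (⟨E²⟩ − ⟨E⟩²)/(kT)² = (6007.4 − 192.04)/34003 = 0.171.

0.171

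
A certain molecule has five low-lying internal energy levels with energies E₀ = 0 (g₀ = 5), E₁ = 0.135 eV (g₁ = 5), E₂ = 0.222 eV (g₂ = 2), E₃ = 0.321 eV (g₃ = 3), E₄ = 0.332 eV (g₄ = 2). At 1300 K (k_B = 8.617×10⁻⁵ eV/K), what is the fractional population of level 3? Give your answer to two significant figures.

0.024

k_BT = 8.617×10⁻⁵ × 1300 K = 0.1120 eV.
Eᵢ/kT = 0, 1.205, 1.982, 2.866, 2.964.
Z = Σ gᵢe^(−Eᵢ/kT) = 5·e^(−0) + 5·e^(−1.205) + 2·e^(−1.982) + 3·e^(−2.866) + 2·e^(−2.964) = 5.000 + 1.498 + 0.2756 + 0.1708 + 0.1032 = 7.048.
P₃ = g₃ e^(−E₃/kT) / Z = 0.1708/7.048 = 0.024.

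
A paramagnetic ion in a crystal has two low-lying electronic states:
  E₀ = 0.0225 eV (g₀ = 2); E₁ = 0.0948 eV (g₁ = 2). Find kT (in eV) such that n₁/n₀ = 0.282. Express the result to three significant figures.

n₁/n₀ = (g₁/g₀) exp[−(E₁−E₀)/kT] = 0.282.
⇒ (E₁−E₀)/kT = ln((2/2)/0.282) = ln(3.5461) = 1.2658.
kT = 0.0723 eV / 1.2658 = 0.0571 eV.

0.0571 eV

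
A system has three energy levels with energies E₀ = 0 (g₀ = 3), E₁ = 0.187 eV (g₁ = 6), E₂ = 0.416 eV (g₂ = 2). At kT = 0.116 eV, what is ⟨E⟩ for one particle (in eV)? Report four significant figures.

Eᵢ/kT = 0, 1.61207, 3.58621.
Z = Σ gᵢe^(−Eᵢ/kT) = 3·e^(−0) + 6·e^(−1.61207) + 2·e^(−3.58621) = 3.00000 + 1.19685 + 0.0554063 = 4.25226.
⟨E⟩ = Σ Eᵢ gᵢe^(−Eᵢ/kT) / Z = (0·3.00000 + 0.187·1.19685 + 0.416·0.0554063) / 4.25226 = 0.05805 eV.

0.05805 eV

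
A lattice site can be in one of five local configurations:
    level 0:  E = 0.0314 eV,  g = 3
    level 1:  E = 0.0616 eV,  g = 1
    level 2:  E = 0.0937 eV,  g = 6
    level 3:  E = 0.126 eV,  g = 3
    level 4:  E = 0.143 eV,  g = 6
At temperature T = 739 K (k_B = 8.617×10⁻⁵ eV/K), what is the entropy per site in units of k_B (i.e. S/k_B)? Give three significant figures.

k_BT = 8.617×10⁻⁵ × 739 K = 0.063680 eV.
Eᵢ/kT = 0.49309, 0.96734, 1.4714, 1.9786, 2.2456.
Z = Σ gᵢe^(−Eᵢ/kT) = 3·e^(−0.49309) + 1·e^(−0.96734) + 6·e^(−1.4714) + 3·e^(−1.9786) + 6·e^(−2.2456) = 1.8322 + 0.38009 + 1.3776 + 0.41479 + 0.63518 = 4.6399.
⟨E⟩ = Σ EᵢPᵢ = 0.076105 eV.
S/k_B = ln Z + ⟨E⟩/kT = ln(4.6399) + 0.076105/0.063680 = 1.5347 + 1.1951 = 2.73.

2.73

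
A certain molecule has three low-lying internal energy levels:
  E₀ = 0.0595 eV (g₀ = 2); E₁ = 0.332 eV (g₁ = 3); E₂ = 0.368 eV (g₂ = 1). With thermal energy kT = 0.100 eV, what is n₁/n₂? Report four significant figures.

n₁/n₂ = (g₁/g₂) exp[−(E₁−E₂)/kT] = (3/1) × exp(−(-0.036 eV)/(0.100 eV)) = (3/1) × exp(0.360000) = 4.300.

4.300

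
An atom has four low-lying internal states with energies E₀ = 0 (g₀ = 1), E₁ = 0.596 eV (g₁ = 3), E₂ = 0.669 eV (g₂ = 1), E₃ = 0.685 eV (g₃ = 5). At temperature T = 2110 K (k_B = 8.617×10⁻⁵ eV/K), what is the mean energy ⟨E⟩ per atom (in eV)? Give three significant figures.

k_BT = 8.617×10⁻⁵ × 2110 K = 0.18182 eV.
Eᵢ/kT = 0, 3.2780, 3.6795, 3.7675.
Z = Σ gᵢe^(−Eᵢ/kT) = 1·e^(−0) + 3·e^(−3.2780) + 1·e^(−3.6795) + 5·e^(−3.7675) = 1.0000 + 0.11311 + 0.025236 + 0.11555 = 1.2539.
⟨E⟩ = Σ Eᵢ gᵢe^(−Eᵢ/kT) / Z = (0·1.0000 + 0.596·0.11311 + 0.669·0.025236 + 0.685·0.11555) / 1.2539 = 0.130 eV.

0.130 eV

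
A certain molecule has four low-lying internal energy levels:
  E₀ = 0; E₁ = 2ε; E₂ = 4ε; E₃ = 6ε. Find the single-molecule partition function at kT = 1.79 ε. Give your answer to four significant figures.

Eᵢ/kT = 0, 1.11732, 2.23464, 3.35196.
Z = Σ e^(−Eᵢ/kT) = e^(−0) + e^(−1.11732) + e^(−2.23464) + e^(−3.35196) = 1.00000 + 0.327155 + 0.107031 + 0.0350157 = 1.46920.

Z = 1.469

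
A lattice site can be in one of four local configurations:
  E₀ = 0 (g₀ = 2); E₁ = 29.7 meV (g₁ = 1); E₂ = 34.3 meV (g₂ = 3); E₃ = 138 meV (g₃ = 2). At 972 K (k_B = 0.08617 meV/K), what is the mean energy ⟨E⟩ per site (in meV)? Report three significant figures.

28.0 meV

k_BT = 0.08617 × 972 K = 83.757 meV.
Eᵢ/kT = 0, 0.35460, 0.40952, 1.6476.
Z = Σ gᵢe^(−Eᵢ/kT) = 2·e^(−0) + 1·e^(−0.35460) + 3·e^(−0.40952) + 2·e^(−1.6476) = 2.0000 + 0.70145 + 1.9919 + 0.38502 = 5.0784.
⟨E⟩ = Σ Eᵢ gᵢe^(−Eᵢ/kT) / Z = (0·2.0000 + 29.7·0.70145 + 34.3·1.9919 + 138·0.38502) / 5.0784 = 28.0 meV.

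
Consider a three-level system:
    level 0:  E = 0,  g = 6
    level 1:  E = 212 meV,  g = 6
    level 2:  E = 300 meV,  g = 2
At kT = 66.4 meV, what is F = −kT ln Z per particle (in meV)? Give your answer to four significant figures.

-121.9 meV

Eᵢ/kT = 0, 3.19277, 4.51807.
Z = Σ gᵢe^(−Eᵢ/kT) = 6·e^(−0) + 6·e^(−3.19277) + 2·e^(−4.51807) = 6.00000 + 0.246348 + 0.0218201 = 6.26817.
F = −kT ln Z = −66.4 × ln(6.26817) = −66.4 × 1.83548 = -121.9 meV.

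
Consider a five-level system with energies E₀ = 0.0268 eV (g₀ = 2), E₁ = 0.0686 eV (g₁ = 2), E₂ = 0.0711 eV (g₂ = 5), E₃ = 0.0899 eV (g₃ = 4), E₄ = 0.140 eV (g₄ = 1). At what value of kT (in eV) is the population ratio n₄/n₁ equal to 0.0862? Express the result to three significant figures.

n₄/n₁ = (g₄/g₁) exp[−(E₄−E₁)/kT] = 0.0862.
⇒ (E₄−E₁)/kT = ln((1/2)/0.0862) = ln(5.8005) = 1.7579.
kT = 0.0714 eV / 1.7579 = 0.0406 eV.

0.0406 eV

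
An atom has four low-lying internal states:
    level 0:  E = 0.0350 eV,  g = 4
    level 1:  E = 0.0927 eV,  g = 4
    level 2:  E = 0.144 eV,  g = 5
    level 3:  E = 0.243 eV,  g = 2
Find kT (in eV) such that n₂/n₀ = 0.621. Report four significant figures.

n₂/n₀ = (g₂/g₀) exp[−(E₂−E₀)/kT] = 0.621.
⇒ (E₂−E₀)/kT = ln((5/4)/0.621) = ln(2.01288) = 0.699567.
kT = 0.1090 eV / 0.699567 = 0.1558 eV.

0.1558 eV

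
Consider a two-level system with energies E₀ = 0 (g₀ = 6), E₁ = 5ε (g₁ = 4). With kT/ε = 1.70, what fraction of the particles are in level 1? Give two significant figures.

Eᵢ/kT = 0, 2.941.
Z = Σ gᵢe^(−Eᵢ/kT) = 6·e^(−0) + 4·e^(−2.941) = 6.000 + 0.2113 = 6.211.
P₁ = g₁ e^(−E₁/kT) / Z = 0.2113/6.211 = 0.034.

0.034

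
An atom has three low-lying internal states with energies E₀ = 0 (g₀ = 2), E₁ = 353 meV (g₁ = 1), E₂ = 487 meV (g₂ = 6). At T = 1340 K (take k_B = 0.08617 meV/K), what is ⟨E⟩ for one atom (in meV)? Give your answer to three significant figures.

27.9 meV

k_BT = 0.08617 × 1340 K = 115.47 meV.
Eᵢ/kT = 0, 3.0571, 4.2175.
Z = Σ gᵢe^(−Eᵢ/kT) = 2·e^(−0) + 1·e^(−3.0571) + 6·e^(−4.2175) = 2.0000 + 0.047024 + 0.088413 = 2.1354.
⟨E⟩ = Σ Eᵢ gᵢe^(−Eᵢ/kT) / Z = (0·2.0000 + 353·0.047024 + 487·0.088413) / 2.1354 = 27.9 meV.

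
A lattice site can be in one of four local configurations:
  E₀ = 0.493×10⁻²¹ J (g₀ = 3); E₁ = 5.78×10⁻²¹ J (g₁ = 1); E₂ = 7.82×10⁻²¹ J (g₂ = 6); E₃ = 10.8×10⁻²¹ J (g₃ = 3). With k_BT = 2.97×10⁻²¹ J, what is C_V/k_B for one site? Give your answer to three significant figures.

1.01

Eᵢ/kT = 0.16599, 1.9461, 2.6330, 3.6364.
Z = Σ gᵢe^(−Eᵢ/kT) = 3·e^(−0.16599) + 1·e^(−1.9461) + 6·e^(−2.6330) + 3·e^(−3.6364) = 2.5412 + 0.14283 + 0.43118 + 0.079041 = 3.1943.
⟨E⟩ = 1.9735, ⟨E²⟩ = 12.828.
C_V/k_B = (⟨E²⟩ − ⟨E⟩²)/(kT)² = (12.828 − 3.8947)/8.8209 = 1.01.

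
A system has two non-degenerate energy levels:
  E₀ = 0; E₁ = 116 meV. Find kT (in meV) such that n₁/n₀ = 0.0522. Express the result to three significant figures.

39.3 meV

n₁/n₀ = exp[−(E₁−E₀)/kT] = 0.0522.
⇒ (E₁−E₀)/kT = ln(1/0.0522) = ln(19.157) = 2.9527.
kT = 116 meV / 2.9527 = 39.3 meV.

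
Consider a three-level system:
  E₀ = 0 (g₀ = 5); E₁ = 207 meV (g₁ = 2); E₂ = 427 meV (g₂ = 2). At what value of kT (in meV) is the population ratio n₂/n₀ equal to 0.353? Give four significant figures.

3416 meV

n₂/n₀ = (g₂/g₀) exp[−(E₂−E₀)/kT] = 0.353.
⇒ (E₂−E₀)/kT = ln((2/5)/0.353) = ln(1.13314) = 0.124993.
kT = 427 meV / 0.124993 = 3416 meV.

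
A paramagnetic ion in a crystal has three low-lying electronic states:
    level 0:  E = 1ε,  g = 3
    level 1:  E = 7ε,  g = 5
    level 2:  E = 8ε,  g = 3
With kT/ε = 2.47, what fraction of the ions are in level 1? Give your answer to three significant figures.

Eᵢ/kT = 0.40486, 2.8340, 3.2389.
Z = Σ gᵢe^(−Eᵢ/kT) = 3·e^(−0.40486) + 5·e^(−2.8340) + 3·e^(−3.2389) = 2.0012 + 0.29389 + 0.11762 = 2.4127.
P₁ = g₁ e^(−E₁/kT) / Z = 0.29389/2.4127 = 0.122.

0.122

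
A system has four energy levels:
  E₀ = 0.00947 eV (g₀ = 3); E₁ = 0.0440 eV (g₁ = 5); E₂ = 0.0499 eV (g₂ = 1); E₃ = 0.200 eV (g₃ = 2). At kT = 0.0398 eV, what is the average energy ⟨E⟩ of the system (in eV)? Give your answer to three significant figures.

Eᵢ/kT = 0.23794, 1.1055, 1.2538, 5.0251.
Z = Σ gᵢe^(−Eᵢ/kT) = 3·e^(−0.23794) + 5·e^(−1.1055) + 1·e^(−1.2538) + 2·e^(−5.0251) = 2.3647 + 1.6552 + 0.28542 + 0.013142 = 4.3185.
⟨E⟩ = Σ Eᵢ gᵢe^(−Eᵢ/kT) / Z = (0.00947·2.3647 + 0.0440·1.6552 + 0.0499·0.28542 + 0.200·0.013142) / 4.3185 = 0.0260 eV.

0.0260 eV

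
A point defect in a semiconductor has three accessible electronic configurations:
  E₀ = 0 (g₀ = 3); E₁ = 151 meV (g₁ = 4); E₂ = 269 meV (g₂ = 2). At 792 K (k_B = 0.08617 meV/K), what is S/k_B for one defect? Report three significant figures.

1.57

k_BT = 0.08617 × 792 K = 68.247 meV.
Eᵢ/kT = 0, 2.2126, 3.9416.
Z = Σ gᵢe^(−Eᵢ/kT) = 3·e^(−0) + 4·e^(−2.2126) + 2·e^(−3.9416) = 3.0000 + 0.43766 + 0.038834 = 3.4765.
⟨E⟩ = Σ EᵢPᵢ = 22.014 meV.
S/k_B = ln Z + ⟨E⟩/kT = ln(3.4765) + 22.014/68.247 = 1.2460 + 0.32256 = 1.57.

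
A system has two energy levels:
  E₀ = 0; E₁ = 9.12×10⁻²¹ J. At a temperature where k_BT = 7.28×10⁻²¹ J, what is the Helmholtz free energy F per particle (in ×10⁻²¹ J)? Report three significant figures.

Eᵢ/kT = 0, 1.2527.
Z = Σ e^(−Eᵢ/kT) = e^(−0) + e^(−1.2527) = 1.0000 + 0.28573 = 1.2857.
F = −kT ln Z = −7.28 × ln(1.2857) = −7.28 × 0.25130 = -1.83 ×10⁻²¹ J.

-1.83 ×10⁻²¹ J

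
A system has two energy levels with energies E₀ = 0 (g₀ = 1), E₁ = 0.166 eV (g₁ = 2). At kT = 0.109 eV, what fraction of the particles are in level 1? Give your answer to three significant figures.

Eᵢ/kT = 0, 1.5229.
Z = Σ gᵢe^(−Eᵢ/kT) = 1·e^(−0) + 2·e^(−1.5229) = 1.0000 + 0.43616 = 1.4362.
P₁ = g₁ e^(−E₁/kT) / Z = 0.43616/1.4362 = 0.304.

0.304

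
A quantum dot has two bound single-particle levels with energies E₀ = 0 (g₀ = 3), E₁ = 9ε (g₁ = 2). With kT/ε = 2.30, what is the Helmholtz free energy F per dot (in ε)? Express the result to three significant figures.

Eᵢ/kT = 0, 3.9130.
Z = Σ gᵢe^(−Eᵢ/kT) = 3·e^(−0) + 2·e^(−3.9130) = 3.0000 + 0.039961 = 3.0400.
F = −kT ln Z = −2.30 × ln(3.0400) = −2.30 × 1.1119 = -2.56 ε.

-2.56 ε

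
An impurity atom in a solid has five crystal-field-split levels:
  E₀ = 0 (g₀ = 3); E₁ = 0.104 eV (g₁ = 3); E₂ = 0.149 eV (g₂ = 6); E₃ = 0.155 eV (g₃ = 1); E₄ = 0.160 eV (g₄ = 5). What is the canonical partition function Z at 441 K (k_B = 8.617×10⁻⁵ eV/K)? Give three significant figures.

k_BT = 8.617×10⁻⁵ × 441 K = 0.038001 eV.
Eᵢ/kT = 0, 2.7368, 3.9209, 4.0788, 4.2104.
Z = Σ gᵢe^(−Eᵢ/kT) = 3·e^(−0) + 3·e^(−2.7368) + 6·e^(−3.9209) + 1·e^(−4.0788) + 5·e^(−4.2104) = 3.0000 + 0.19433 + 0.11894 + 0.016928 + 0.074202 = 3.4044.

Z = 3.40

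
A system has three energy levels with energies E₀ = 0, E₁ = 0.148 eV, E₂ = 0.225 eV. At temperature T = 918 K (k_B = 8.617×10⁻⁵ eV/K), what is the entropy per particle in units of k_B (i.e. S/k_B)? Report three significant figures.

0.567

k_BT = 8.617×10⁻⁵ × 918 K = 0.079104 eV.
Eᵢ/kT = 0, 1.8710, 2.8444.
Z = Σ e^(−Eᵢ/kT) = e^(−0) + e^(−1.8710) + e^(−2.8444) = 1.0000 + 0.15397 + 0.058169 = 1.2121.
⟨E⟩ = Σ EᵢPᵢ = 0.029598 eV.
S/k_B = ln Z + ⟨E⟩/kT = ln(1.2121) + 0.029598/0.079104 = 0.19235 + 0.37417 = 0.567.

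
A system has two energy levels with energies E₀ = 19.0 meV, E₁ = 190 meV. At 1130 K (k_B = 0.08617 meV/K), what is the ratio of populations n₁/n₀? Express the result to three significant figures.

0.173

k_BT = 0.08617 × 1130 K = 97.372 meV.
n₁/n₀ = exp[−(E₁−E₀)/kT] = exp(−(171.0 meV)/(97.372 meV)) = exp(-1.7562) = 0.173.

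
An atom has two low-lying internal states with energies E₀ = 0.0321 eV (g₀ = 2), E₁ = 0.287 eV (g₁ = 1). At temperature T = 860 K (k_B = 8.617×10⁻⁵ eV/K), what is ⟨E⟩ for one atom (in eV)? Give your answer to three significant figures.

0.0361 eV

k_BT = 8.617×10⁻⁵ × 860 K = 0.074106 eV.
Eᵢ/kT = 0.43316, 3.8728.
Z = Σ gᵢe^(−Eᵢ/kT) = 2·e^(−0.43316) + 1·e^(−3.8728) = 1.2969 + 0.020800 = 1.3177.
⟨E⟩ = Σ Eᵢ gᵢe^(−Eᵢ/kT) / Z = (0.0321·1.2969 + 0.287·0.020800) / 1.3177 = 0.0361 eV.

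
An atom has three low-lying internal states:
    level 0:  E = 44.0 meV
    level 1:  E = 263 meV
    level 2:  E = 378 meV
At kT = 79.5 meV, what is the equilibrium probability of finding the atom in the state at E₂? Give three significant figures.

0.0139

Eᵢ/kT = 0.55346, 3.3082, 4.7547.
Z = Σ e^(−Eᵢ/kT) = e^(−0.55346) + e^(−3.3082) + e^(−4.7547) = 0.57496 + 0.036582 + 0.0086111 = 0.62015.
P₂ = e^(−E₂/kT) / Z = 0.0086111/0.62015 = 0.0139.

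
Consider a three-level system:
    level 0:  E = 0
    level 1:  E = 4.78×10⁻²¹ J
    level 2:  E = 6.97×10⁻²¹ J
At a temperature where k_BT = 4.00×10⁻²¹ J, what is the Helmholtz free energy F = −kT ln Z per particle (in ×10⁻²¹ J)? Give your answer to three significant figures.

-1.56 ×10⁻²¹ J

Eᵢ/kT = 0, 1.1950, 1.7425.
Z = Σ e^(−Eᵢ/kT) = e^(−0) + e^(−1.1950) + e^(−1.7425) = 1.0000 + 0.30270 + 0.17508 = 1.4778.
F = −kT ln Z = −4.00 × ln(1.4778) = −4.00 × 0.39055 = -1.56 ×10⁻²¹ J.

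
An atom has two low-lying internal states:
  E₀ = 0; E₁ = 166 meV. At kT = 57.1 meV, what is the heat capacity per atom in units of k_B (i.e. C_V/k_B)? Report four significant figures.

0.4151

Eᵢ/kT = 0, 2.90718.
Z = Σ e^(−Eᵢ/kT) = e^(−0) + e^(−2.90718) = 1.00000 + 0.0546296 = 1.05463.
⟨E⟩ = 8.59876 meV, ⟨E²⟩ = 1427.39 meV².
C_V/k_B = (⟨E²⟩ − ⟨E⟩²)/(kT)² = (1427.39 − 73.9387)/3260.41 = 0.4151.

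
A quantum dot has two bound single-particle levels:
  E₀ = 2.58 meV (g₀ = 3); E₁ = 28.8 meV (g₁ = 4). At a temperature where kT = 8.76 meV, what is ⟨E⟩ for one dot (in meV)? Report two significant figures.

4.2 meV

Eᵢ/kT = 0.2945, 3.288.
Z = Σ gᵢe^(−Eᵢ/kT) = 3·e^(−0.2945) + 4·e^(−3.288) = 2.235 + 0.1493 = 2.384.
⟨E⟩ = Σ Eᵢ gᵢe^(−Eᵢ/kT) / Z = (2.58·2.235 + 28.8·0.1493) / 2.384 = 4.2 meV.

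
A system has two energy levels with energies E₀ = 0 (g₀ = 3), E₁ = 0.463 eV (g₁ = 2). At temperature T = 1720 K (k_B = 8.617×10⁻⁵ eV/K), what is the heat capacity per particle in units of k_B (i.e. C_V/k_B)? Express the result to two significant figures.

k_BT = 8.617×10⁻⁵ × 1720 K = 0.1482 eV.
Eᵢ/kT = 0, 3.124.
Z = Σ gᵢe^(−Eᵢ/kT) = 3·e^(−0) + 2·e^(−3.124) = 3.000 + 0.08796 = 3.088.
⟨E⟩ = 0.01319 eV, ⟨E²⟩ = 0.006106 eV².
C_V/k_B = (⟨E²⟩ − ⟨E⟩²)/(kT)² = (0.006106 − 0.0001740)/0.02196 = 0.27.

0.27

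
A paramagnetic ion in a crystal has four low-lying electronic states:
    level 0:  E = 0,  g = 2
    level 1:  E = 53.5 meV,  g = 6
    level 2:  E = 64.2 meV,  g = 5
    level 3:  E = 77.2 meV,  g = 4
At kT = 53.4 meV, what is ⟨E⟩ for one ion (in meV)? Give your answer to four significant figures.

43.18 meV

Eᵢ/kT = 0, 1.00187, 1.20225, 1.44569.
Z = Σ gᵢe^(−Eᵢ/kT) = 2·e^(−0) + 6·e^(−1.00187) + 5·e^(−1.20225) + 4·e^(−1.44569) = 2.00000 + 2.20315 + 1.50259 + 0.942334 = 6.64807.
⟨E⟩ = Σ Eᵢ gᵢe^(−Eᵢ/kT) / Z = (0·2.00000 + 53.5·2.20315 + 64.2·1.50259 + 77.2·0.942334) / 6.64807 = 43.18 meV.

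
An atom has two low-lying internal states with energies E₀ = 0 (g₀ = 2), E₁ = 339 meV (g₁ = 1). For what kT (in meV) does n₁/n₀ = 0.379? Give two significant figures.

n₁/n₀ = (g₁/g₀) exp[−(E₁−E₀)/kT] = 0.379.
⇒ (E₁−E₀)/kT = ln((1/2)/0.379) = ln(1.319) = 0.2769.
kT = 339 meV / 0.2769 = 1200 meV.

1200 meV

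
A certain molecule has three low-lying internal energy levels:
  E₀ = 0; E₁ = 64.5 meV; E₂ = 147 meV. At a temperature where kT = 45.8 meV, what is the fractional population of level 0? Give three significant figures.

Eᵢ/kT = 0, 1.4083, 3.2096.
Z = Σ e^(−Eᵢ/kT) = e^(−0) + e^(−1.4083) + e^(−3.2096) = 1.0000 + 0.24456 + 0.040373 = 1.2849.
P₀ = e^(−E₀/kT) / Z = 1.0000/1.2849 = 0.778.

0.778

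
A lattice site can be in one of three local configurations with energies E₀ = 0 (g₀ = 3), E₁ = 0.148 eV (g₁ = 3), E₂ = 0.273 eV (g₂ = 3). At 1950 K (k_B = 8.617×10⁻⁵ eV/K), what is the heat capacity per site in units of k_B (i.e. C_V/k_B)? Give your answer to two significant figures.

0.34

k_BT = 8.617×10⁻⁵ × 1950 K = 0.1680 eV.
Eᵢ/kT = 0, 0.8810, 1.625.
Z = Σ gᵢe^(−Eᵢ/kT) = 3·e^(−0) + 3·e^(−0.8810) + 3·e^(−1.625) = 3.000 + 1.243 + 0.5907 = 4.834.
⟨E⟩ = 0.07142 eV, ⟨E²⟩ = 0.01474 eV².
C_V/k_B = (⟨E²⟩ − ⟨E⟩²)/(kT)² = (0.01474 − 0.005101)/0.02822 = 0.34.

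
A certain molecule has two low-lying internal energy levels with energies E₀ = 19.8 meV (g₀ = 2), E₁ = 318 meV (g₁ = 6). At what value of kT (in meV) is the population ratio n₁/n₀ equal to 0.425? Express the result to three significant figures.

153 meV

n₁/n₀ = (g₁/g₀) exp[−(E₁−E₀)/kT] = 0.425.
⇒ (E₁−E₀)/kT = ln((6/2)/0.425) = ln(7.0588) = 1.9543.
kT = 298.2 meV / 1.9543 = 153 meV.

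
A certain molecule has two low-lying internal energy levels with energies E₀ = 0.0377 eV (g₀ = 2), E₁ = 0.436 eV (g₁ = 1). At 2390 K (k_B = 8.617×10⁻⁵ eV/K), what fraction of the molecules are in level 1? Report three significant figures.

0.0674

k_BT = 8.617×10⁻⁵ × 2390 K = 0.20595 eV.
Eᵢ/kT = 0.18305, 2.1170.
Z = Σ gᵢe^(−Eᵢ/kT) = 2·e^(−0.18305) + 1·e^(−2.1170) = 1.6655 + 0.12039 = 1.7859.
P₁ = g₁ e^(−E₁/kT) / Z = 0.12039/1.7859 = 0.0674.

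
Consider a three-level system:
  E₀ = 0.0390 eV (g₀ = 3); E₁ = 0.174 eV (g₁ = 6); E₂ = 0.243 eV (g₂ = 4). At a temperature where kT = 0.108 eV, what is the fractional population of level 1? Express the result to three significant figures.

Eᵢ/kT = 0.36111, 1.6111, 2.2500.
Z = Σ gᵢe^(−Eᵢ/kT) = 3·e^(−0.36111) + 6·e^(−1.6111) + 4·e^(−2.2500) = 2.0907 + 1.1980 + 0.42160 = 3.7103.
P₁ = g₁ e^(−E₁/kT) / Z = 1.1980/3.7103 = 0.323.

0.323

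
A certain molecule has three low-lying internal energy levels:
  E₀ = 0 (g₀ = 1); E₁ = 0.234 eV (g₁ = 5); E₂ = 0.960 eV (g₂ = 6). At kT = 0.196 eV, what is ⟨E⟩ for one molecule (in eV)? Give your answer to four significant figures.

Eᵢ/kT = 0, 1.19388, 4.89796.
Z = Σ gᵢe^(−Eᵢ/kT) = 1·e^(−0) + 5·e^(−1.19388) + 6·e^(−4.89796) = 1.00000 + 1.51522 + 0.0447707 = 2.55999.
⟨E⟩ = Σ Eᵢ gᵢe^(−Eᵢ/kT) / Z = (0·1.00000 + 0.234·1.51522 + 0.960·0.0447707) / 2.55999 = 0.1553 eV.

0.1553 eV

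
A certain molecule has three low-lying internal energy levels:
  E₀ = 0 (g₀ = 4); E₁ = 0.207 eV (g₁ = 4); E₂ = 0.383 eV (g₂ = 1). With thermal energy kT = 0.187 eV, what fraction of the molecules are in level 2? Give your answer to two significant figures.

0.024

Eᵢ/kT = 0, 1.107, 2.048.
Z = Σ gᵢe^(−Eᵢ/kT) = 4·e^(−0) + 4·e^(−1.107) + 1·e^(−2.048) = 4.000 + 1.322 + 0.1290 = 5.451.
P₂ = g₂ e^(−E₂/kT) / Z = 0.1290/5.451 = 0.024.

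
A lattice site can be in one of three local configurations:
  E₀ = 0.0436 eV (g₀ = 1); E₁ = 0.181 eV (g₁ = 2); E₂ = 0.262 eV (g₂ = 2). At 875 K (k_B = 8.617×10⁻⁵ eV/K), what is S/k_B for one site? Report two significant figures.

k_BT = 8.617×10⁻⁵ × 875 K = 0.07540 eV.
Eᵢ/kT = 0.5782, 2.401, 3.475.
Z = Σ gᵢe^(−Eᵢ/kT) = 1·e^(−0.5782) + 2·e^(−2.401) + 2·e^(−3.475) = 0.5609 + 0.1813 + 0.06192 = 0.8041.
⟨E⟩ = Σ EᵢPᵢ = 0.09140 eV.
S/k_B = ln Z + ⟨E⟩/kT = ln(0.8041) + 0.09140/0.07540 = -0.2180 + 1.212 = 0.99.

0.99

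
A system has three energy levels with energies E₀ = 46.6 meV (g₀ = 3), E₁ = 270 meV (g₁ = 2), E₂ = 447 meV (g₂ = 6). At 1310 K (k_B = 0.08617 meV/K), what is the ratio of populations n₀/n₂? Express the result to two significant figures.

17

k_BT = 0.08617 × 1310 K = 112.9 meV.
n₀/n₂ = (g₀/g₂) exp[−(E₀−E₂)/kT] = (3/6) × exp(−(-400.4 meV)/(112.9 meV)) = (3/6) × exp(3.547) = 17.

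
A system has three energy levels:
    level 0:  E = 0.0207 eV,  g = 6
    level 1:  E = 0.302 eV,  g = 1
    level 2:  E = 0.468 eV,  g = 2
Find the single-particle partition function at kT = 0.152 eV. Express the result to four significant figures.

Z = 5.465

Eᵢ/kT = 0.136184, 1.98684, 3.07895.
Z = Σ gᵢe^(−Eᵢ/kT) = 6·e^(−0.136184) + 1·e^(−1.98684) + 2·e^(−3.07895) = 5.23609 + 0.137128 + 0.0920151 = 5.46523.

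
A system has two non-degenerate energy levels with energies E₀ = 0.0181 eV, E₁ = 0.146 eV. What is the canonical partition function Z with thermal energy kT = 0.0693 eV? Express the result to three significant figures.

Eᵢ/kT = 0.26118, 2.1068.
Z = Σ e^(−Eᵢ/kT) = e^(−0.26118) + e^(−2.1068) = 0.77014 + 0.12163 = 0.89177.

Z = 0.892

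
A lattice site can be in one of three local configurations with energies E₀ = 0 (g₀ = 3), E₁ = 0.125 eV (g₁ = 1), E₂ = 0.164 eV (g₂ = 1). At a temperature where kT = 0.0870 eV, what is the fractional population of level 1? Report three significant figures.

0.0701

Eᵢ/kT = 0, 1.4368, 1.8851.
Z = Σ gᵢe^(−Eᵢ/kT) = 3·e^(−0) + 1·e^(−1.4368) + 1·e^(−1.8851) = 3.0000 + 0.23769 + 0.15181 = 3.3895.
P₁ = g₁ e^(−E₁/kT) / Z = 0.23769/3.3895 = 0.0701.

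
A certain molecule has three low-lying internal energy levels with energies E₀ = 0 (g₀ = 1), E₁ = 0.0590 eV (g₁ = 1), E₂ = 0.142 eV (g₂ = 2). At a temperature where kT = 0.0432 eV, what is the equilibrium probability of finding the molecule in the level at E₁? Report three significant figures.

Eᵢ/kT = 0, 1.3657, 3.2870.
Z = Σ gᵢe^(−Eᵢ/kT) = 1·e^(−0) + 1·e^(−1.3657) + 2·e^(−3.2870) = 1.0000 + 0.25520 + 0.074732 = 1.3299.
P₁ = g₁ e^(−E₁/kT) / Z = 0.25520/1.3299 = 0.192.

0.192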